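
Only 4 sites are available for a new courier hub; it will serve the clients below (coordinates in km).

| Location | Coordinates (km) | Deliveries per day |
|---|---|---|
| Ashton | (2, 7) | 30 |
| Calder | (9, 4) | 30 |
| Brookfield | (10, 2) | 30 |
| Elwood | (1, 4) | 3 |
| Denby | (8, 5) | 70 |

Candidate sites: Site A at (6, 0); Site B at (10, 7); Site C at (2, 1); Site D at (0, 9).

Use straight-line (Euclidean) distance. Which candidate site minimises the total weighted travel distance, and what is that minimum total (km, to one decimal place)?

Total weighted distance at each candidate:
  Site A (6, 0): total = 922.2
  Site B (10, 7): total = 711.3
  Site C (2, 1): total = 1164.6
  Site D (0, 9): total = 1401.3
Minimum is at Site B with total 711.3 km.

Site B, total 711.3 km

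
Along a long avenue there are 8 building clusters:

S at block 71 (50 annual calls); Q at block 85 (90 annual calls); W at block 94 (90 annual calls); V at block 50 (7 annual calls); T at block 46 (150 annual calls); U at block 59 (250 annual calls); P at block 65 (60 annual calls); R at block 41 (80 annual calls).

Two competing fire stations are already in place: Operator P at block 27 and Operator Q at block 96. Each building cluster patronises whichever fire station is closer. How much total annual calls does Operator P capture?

487

The indifferent point is the midpoint (27+96)/2 = 61.5; building clusters left of it (closer to Operator P at 27) go to Operator P, those right go to Operator Q.
  R at 41 (w=80) → Operator P
  T at 46 (w=150) → Operator P
  V at 50 (w=7) → Operator P
  U at 59 (w=250) → Operator P
  P at 65 (w=60) → Operator Q
  S at 71 (w=50) → Operator Q
  Q at 85 (w=90) → Operator Q
  W at 94 (w=90) → Operator Q
Operator P captures 487; Operator Q captures 290.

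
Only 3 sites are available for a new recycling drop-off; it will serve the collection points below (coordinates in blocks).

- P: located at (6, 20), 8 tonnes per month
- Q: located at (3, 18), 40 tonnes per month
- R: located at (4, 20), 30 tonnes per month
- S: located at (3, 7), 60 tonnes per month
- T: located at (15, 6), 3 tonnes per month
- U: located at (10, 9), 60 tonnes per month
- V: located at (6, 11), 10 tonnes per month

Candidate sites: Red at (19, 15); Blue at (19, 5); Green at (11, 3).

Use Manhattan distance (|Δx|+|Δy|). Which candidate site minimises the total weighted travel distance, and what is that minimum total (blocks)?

Total weighted distance at each candidate:
  Red (19, 15): total = 4053
  Blue (19, 5): total = 4349
  Green (11, 3): total = 3107
Minimum is at Green with total 3107 blocks.

Green, total 3107 blocks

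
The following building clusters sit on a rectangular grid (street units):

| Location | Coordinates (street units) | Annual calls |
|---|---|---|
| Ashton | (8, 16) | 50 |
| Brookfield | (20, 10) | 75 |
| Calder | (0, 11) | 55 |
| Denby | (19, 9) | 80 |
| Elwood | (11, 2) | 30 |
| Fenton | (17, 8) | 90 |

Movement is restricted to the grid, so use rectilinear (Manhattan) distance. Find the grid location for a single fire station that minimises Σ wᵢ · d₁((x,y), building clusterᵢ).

(17, 9)

Manhattan distance separates: Σwᵢ(|x−xᵢ|+|y−yᵢ|) = Σwᵢ|x−xᵢ| + Σwᵢ|y−yᵢ|, so x and y are optimised independently as 1-D weighted medians.
Total weight W = 380; half = 190.
x-coordinate, sorted with cumulative weight:
  x=0 (Calder, w=55) cum 55
  x=8 (Ashton, w=50) cum 105
  x=11 (Elwood, w=30) cum 135
  x=17 (Fenton, w=90) cum 225  ← median
  x=19 (Denby, w=80) cum 305
  x=20 (Brookfield, w=75) cum 380
⇒ x* = 17
y-coordinate, sorted with cumulative weight:
  y=2 (Elwood, w=30) cum 30
  y=8 (Fenton, w=90) cum 120
  y=9 (Denby, w=80) cum 200  ← median
  y=10 (Brookfield, w=75) cum 275
  y=11 (Calder, w=55) cum 330
  y=16 (Ashton, w=50) cum 380
⇒ y* = 9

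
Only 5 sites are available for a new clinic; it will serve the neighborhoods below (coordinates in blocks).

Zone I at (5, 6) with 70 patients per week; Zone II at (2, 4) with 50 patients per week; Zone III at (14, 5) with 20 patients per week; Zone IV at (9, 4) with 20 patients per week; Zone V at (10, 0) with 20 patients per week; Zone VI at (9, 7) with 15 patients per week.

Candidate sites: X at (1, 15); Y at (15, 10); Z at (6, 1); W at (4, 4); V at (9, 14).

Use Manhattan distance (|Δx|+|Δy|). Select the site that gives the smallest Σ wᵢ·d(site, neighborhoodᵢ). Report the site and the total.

Total weighted distance at each candidate:
  X (1, 15): total = 3070
  Y (15, 10): total = 2725
  Z (6, 1): total = 1365
  W (4, 4): total = 950
  V (9, 14): total = 2575
Minimum is at W with total 950 blocks.

W, total 950 blocks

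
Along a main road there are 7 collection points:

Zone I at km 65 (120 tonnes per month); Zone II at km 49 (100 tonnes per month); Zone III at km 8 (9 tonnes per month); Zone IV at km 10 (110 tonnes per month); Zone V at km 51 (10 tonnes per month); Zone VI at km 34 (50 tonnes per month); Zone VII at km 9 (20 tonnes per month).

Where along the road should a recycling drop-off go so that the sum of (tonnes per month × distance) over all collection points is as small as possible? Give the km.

For a sum of weighted absolute distances on a line, the optimum is the weighted median (not the mean). Total weight W = 419; half-weight = 209.5.
Sort by position and accumulate weight:
  km 8 (Zone III, w=9) → cum 9
  km 9 (Zone VII, w=20) → cum 29
  km 10 (Zone IV, w=110) → cum 139
  km 34 (Zone VI, w=50) → cum 189
  km 49 (Zone II, w=100) → cum 289  ≥ 209.5 → median here
  km 51 (Zone V, w=10) → cum 299
  km 65 (Zone I, w=120) → cum 419
Optimal location: km 49.

x = 49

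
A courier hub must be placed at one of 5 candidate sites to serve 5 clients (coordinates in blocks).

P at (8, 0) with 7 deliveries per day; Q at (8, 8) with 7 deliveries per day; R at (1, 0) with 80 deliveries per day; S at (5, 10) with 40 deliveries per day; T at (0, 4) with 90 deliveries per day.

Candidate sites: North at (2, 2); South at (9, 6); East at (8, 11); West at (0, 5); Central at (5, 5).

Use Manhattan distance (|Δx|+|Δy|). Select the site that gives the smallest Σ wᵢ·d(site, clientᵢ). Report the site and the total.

West, total 1138 blocks

Total weighted distance at each candidate:
  North (2, 2): total = 1180
  South (9, 6): total = 2500
  East (8, 11): total = 3048
  West (0, 5): total = 1138
  Central (5, 5): total = 1558
Minimum is at West with total 1138 blocks.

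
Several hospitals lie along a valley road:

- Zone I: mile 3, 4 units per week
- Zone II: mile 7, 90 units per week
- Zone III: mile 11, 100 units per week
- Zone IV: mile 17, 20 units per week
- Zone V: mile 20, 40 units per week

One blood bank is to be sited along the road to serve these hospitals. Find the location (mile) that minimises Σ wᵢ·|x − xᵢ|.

For a sum of weighted absolute distances on a line, the optimum is the weighted median (not the mean). Total weight W = 254; half-weight = 127.
Sort by position and accumulate weight:
  mile 3 (Zone I, w=4) → cum 4
  mile 7 (Zone II, w=90) → cum 94
  mile 11 (Zone III, w=100) → cum 194  ≥ 127 → median here
  mile 17 (Zone IV, w=20) → cum 214
  mile 20 (Zone V, w=40) → cum 254
Optimal location: mile 11.

x = 11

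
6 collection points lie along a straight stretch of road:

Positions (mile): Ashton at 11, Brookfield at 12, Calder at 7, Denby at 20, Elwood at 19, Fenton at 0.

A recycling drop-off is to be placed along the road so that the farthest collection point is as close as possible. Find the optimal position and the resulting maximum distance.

location 10, max distance 10

The 1-center on a line is the midpoint of the two extreme points: leftmost at 0, rightmost at 20.
Optimal location = (0 + 20)/2 = 10; maximum distance = (20 − 0)/2 = 10.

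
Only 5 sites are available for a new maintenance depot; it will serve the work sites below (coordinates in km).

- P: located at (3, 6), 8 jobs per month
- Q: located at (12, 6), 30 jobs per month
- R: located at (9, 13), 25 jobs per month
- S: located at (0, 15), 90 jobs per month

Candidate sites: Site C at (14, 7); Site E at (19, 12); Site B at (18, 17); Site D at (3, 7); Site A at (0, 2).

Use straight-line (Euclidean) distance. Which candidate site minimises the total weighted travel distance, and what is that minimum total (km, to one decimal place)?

Site D, total 1260.8 km

Total weighted distance at each candidate:
  Site C (14, 7): total = 1801.9
  Site E (19, 12): total = 2395.7
  Site B (18, 17): total = 2400.9
  Site D (3, 7): total = 1260.8
  Site A (0, 2): total = 1944.8
Minimum is at Site D with total 1260.8 km.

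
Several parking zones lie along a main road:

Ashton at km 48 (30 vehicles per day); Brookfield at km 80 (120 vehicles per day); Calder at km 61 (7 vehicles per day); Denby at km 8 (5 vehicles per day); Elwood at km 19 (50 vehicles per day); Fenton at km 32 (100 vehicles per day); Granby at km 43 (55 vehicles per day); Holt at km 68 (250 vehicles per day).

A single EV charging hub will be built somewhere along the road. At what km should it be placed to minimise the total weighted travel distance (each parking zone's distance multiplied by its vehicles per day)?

x = 68

For a sum of weighted absolute distances on a line, the optimum is the weighted median (not the mean). Total weight W = 617; half-weight = 308.5.
Sort by position and accumulate weight:
  km 8 (Denby, w=5) → cum 5
  km 19 (Elwood, w=50) → cum 55
  km 32 (Fenton, w=100) → cum 155
  km 43 (Granby, w=55) → cum 210
  km 48 (Ashton, w=30) → cum 240
  km 61 (Calder, w=7) → cum 247
  km 68 (Holt, w=250) → cum 497  ≥ 308.5 → median here
  km 80 (Brookfield, w=120) → cum 617
Optimal location: km 68.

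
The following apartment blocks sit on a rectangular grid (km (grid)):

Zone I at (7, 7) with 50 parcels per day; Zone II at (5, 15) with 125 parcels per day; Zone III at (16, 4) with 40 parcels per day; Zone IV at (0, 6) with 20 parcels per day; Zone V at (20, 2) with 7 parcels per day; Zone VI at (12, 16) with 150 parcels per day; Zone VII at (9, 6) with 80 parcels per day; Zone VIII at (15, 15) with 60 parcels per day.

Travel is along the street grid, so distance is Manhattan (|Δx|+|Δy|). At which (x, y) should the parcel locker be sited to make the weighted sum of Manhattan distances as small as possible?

(9, 15)

Manhattan distance separates: Σwᵢ(|x−xᵢ|+|y−yᵢ|) = Σwᵢ|x−xᵢ| + Σwᵢ|y−yᵢ|, so x and y are optimised independently as 1-D weighted medians.
Total weight W = 532; half = 266.
x-coordinate, sorted with cumulative weight:
  x=0 (Zone IV, w=20) cum 20
  x=5 (Zone II, w=125) cum 145
  x=7 (Zone I, w=50) cum 195
  x=9 (Zone VII, w=80) cum 275  ← median
  x=12 (Zone VI, w=150) cum 425
  x=15 (Zone VIII, w=60) cum 485
  x=16 (Zone III, w=40) cum 525
  x=20 (Zone V, w=7) cum 532
⇒ x* = 9
y-coordinate, sorted with cumulative weight:
  y=2 (Zone V, w=7) cum 7
  y=4 (Zone III, w=40) cum 47
  y=6 (Zone IV, w=20) cum 67
  y=6 (Zone VII, w=80) cum 147
  y=7 (Zone I, w=50) cum 197
  y=15 (Zone II, w=125) cum 322  ← median
  y=15 (Zone VIII, w=60) cum 382
  y=16 (Zone VI, w=150) cum 532
⇒ y* = 15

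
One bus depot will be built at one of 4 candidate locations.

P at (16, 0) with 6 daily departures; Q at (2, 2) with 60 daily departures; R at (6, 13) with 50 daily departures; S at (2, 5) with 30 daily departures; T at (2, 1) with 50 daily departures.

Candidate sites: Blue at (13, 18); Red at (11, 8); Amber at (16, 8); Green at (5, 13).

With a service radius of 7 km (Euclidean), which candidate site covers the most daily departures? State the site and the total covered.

Green, covering 50

Coverage radius r = 7 km; a point is covered iff (Δx)²+(Δy)² ≤ 7² = 49.
  Blue (13, 18): covers {none} → 0
  Red (11, 8): covers {none} → 0
  Amber (16, 8): covers {none} → 0
  Green (5, 13): covers {R} → 50
Maximum coverage at Green: 50 daily departures.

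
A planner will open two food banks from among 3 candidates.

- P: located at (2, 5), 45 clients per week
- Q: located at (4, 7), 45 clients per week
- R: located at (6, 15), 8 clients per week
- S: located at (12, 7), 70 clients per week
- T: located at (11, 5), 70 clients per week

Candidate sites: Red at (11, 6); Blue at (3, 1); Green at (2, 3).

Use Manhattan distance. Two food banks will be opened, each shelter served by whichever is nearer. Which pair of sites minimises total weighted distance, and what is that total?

{Red, Green}, total 682

Evaluate every pair (each demand assigned to the nearer of the two):
  {Red, Green}: total = 682
  {Red, Blue}: total = 862
  {Blue, Green}: total = 2238
Best pair: {Red, Green} with total 682.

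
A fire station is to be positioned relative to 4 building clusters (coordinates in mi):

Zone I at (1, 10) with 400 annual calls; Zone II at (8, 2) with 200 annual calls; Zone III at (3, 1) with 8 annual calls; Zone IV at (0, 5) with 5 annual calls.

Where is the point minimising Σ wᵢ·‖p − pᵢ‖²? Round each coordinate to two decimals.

(3.30, 7.23)

The minimiser of Σwᵢ‖p−pᵢ‖² is the weighted centroid p* = (Σwᵢpᵢ)/(Σwᵢ).
Σwᵢ = 613.
Σwᵢxᵢ = 400·1 + 200·8 + 8·3 + 5·0 = 2024.
Σwᵢyᵢ = 400·10 + 200·2 + 8·1 + 5·5 = 4433.
x* = 2024/613 = 3.30, y* = 4433/613 = 7.23.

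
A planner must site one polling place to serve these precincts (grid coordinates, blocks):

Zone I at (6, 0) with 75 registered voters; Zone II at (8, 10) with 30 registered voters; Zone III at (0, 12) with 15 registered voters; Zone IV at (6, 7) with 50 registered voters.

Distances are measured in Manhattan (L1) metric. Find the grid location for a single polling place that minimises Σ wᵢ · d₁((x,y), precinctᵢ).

(6, 7)

Manhattan distance separates: Σwᵢ(|x−xᵢ|+|y−yᵢ|) = Σwᵢ|x−xᵢ| + Σwᵢ|y−yᵢ|, so x and y are optimised independently as 1-D weighted medians.
Total weight W = 170; half = 85.
x-coordinate, sorted with cumulative weight:
  x=0 (Zone III, w=15) cum 15
  x=6 (Zone I, w=75) cum 90  ← median
  x=6 (Zone IV, w=50) cum 140
  x=8 (Zone II, w=30) cum 170
⇒ x* = 6
y-coordinate, sorted with cumulative weight:
  y=0 (Zone I, w=75) cum 75
  y=7 (Zone IV, w=50) cum 125  ← median
  y=10 (Zone II, w=30) cum 155
  y=12 (Zone III, w=15) cum 170
⇒ y* = 7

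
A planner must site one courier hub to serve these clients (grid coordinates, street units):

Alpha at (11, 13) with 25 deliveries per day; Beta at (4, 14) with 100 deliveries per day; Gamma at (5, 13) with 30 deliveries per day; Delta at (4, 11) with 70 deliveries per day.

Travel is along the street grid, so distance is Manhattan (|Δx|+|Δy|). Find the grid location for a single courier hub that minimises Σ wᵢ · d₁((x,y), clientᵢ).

Manhattan distance separates: Σwᵢ(|x−xᵢ|+|y−yᵢ|) = Σwᵢ|x−xᵢ| + Σwᵢ|y−yᵢ|, so x and y are optimised independently as 1-D weighted medians.
Total weight W = 225; half = 112.5.
x-coordinate, sorted with cumulative weight:
  x=4 (Beta, w=100) cum 100
  x=4 (Delta, w=70) cum 170  ← median
  x=5 (Gamma, w=30) cum 200
  x=11 (Alpha, w=25) cum 225
⇒ x* = 4
y-coordinate, sorted with cumulative weight:
  y=11 (Delta, w=70) cum 70
  y=13 (Alpha, w=25) cum 95
  y=13 (Gamma, w=30) cum 125  ← median
  y=14 (Beta, w=100) cum 225
⇒ y* = 13

(4, 13)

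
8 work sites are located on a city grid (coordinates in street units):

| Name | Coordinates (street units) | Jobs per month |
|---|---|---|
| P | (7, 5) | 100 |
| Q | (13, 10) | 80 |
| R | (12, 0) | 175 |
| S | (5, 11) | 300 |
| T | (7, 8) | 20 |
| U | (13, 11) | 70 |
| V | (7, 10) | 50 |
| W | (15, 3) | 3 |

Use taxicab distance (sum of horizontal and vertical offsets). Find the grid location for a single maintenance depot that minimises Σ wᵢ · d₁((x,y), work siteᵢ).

(7, 10)

Manhattan distance separates: Σwᵢ(|x−xᵢ|+|y−yᵢ|) = Σwᵢ|x−xᵢ| + Σwᵢ|y−yᵢ|, so x and y are optimised independently as 1-D weighted medians.
Total weight W = 798; half = 399.
x-coordinate, sorted with cumulative weight:
  x=5 (S, w=300) cum 300
  x=7 (P, w=100) cum 400  ← median
  x=7 (T, w=20) cum 420
  x=7 (V, w=50) cum 470
  x=12 (R, w=175) cum 645
  x=13 (Q, w=80) cum 725
  x=13 (U, w=70) cum 795
  x=15 (W, w=3) cum 798
⇒ x* = 7
y-coordinate, sorted with cumulative weight:
  y=0 (R, w=175) cum 175
  y=3 (W, w=3) cum 178
  y=5 (P, w=100) cum 278
  y=8 (T, w=20) cum 298
  y=10 (Q, w=80) cum 378
  y=10 (V, w=50) cum 428  ← median
  y=11 (S, w=300) cum 728
  y=11 (U, w=70) cum 798
⇒ y* = 10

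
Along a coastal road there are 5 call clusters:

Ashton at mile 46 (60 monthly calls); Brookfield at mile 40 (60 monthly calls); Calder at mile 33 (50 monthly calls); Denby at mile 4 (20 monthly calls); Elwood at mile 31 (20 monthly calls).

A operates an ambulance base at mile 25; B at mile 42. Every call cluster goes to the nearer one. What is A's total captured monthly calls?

The indifferent point is the midpoint (25+42)/2 = 33.5; call clusters left of it (closer to A at 25) go to A, those right go to B.
  Denby at 4 (w=20) → A
  Elwood at 31 (w=20) → A
  Calder at 33 (w=50) → A
  Brookfield at 40 (w=60) → B
  Ashton at 46 (w=60) → B
A captures 90; B captures 120.

90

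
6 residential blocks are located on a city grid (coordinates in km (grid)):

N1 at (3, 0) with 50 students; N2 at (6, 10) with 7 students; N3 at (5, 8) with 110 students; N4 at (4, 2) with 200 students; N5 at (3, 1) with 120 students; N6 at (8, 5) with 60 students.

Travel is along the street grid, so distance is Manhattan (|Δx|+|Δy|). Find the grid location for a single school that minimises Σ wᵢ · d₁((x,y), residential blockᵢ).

Manhattan distance separates: Σwᵢ(|x−xᵢ|+|y−yᵢ|) = Σwᵢ|x−xᵢ| + Σwᵢ|y−yᵢ|, so x and y are optimised independently as 1-D weighted medians.
Total weight W = 547; half = 273.5.
x-coordinate, sorted with cumulative weight:
  x=3 (N1, w=50) cum 50
  x=3 (N5, w=120) cum 170
  x=4 (N4, w=200) cum 370  ← median
  x=5 (N3, w=110) cum 480
  x=6 (N2, w=7) cum 487
  x=8 (N6, w=60) cum 547
⇒ x* = 4
y-coordinate, sorted with cumulative weight:
  y=0 (N1, w=50) cum 50
  y=1 (N5, w=120) cum 170
  y=2 (N4, w=200) cum 370  ← median
  y=5 (N6, w=60) cum 430
  y=8 (N3, w=110) cum 540
  y=10 (N2, w=7) cum 547
⇒ y* = 2

(4, 2)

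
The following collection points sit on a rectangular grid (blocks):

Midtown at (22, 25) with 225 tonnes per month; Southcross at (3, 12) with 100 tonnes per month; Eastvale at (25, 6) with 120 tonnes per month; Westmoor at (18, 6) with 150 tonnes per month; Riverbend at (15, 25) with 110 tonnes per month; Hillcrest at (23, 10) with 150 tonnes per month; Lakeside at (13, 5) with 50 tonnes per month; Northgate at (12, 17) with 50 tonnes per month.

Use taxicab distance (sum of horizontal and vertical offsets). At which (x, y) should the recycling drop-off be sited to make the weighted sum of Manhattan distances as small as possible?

Manhattan distance separates: Σwᵢ(|x−xᵢ|+|y−yᵢ|) = Σwᵢ|x−xᵢ| + Σwᵢ|y−yᵢ|, so x and y are optimised independently as 1-D weighted medians.
Total weight W = 955; half = 477.5.
x-coordinate, sorted with cumulative weight:
  x=3 (Southcross, w=100) cum 100
  x=12 (Northgate, w=50) cum 150
  x=13 (Lakeside, w=50) cum 200
  x=15 (Riverbend, w=110) cum 310
  x=18 (Westmoor, w=150) cum 460
  x=22 (Midtown, w=225) cum 685  ← median
  x=23 (Hillcrest, w=150) cum 835
  x=25 (Eastvale, w=120) cum 955
⇒ x* = 22
y-coordinate, sorted with cumulative weight:
  y=5 (Lakeside, w=50) cum 50
  y=6 (Eastvale, w=120) cum 170
  y=6 (Westmoor, w=150) cum 320
  y=10 (Hillcrest, w=150) cum 470
  y=12 (Southcross, w=100) cum 570  ← median
  y=17 (Northgate, w=50) cum 620
  y=25 (Midtown, w=225) cum 845
  y=25 (Riverbend, w=110) cum 955
⇒ y* = 12

(22, 12)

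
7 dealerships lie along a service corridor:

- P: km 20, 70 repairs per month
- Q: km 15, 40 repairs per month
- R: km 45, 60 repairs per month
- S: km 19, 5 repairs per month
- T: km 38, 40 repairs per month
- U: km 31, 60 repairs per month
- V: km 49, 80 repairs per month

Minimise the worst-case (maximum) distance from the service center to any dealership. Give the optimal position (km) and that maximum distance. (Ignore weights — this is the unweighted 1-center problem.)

location 32, max distance 17

The 1-center on a line is the midpoint of the two extreme points: leftmost at 15, rightmost at 49.
Optimal location = (15 + 49)/2 = 32; maximum distance = (49 − 15)/2 = 17.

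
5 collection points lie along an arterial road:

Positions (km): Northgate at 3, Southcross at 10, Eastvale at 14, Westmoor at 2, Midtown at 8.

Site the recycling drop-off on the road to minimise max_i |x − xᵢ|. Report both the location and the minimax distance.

location 8, max distance 6

The 1-center on a line is the midpoint of the two extreme points: leftmost at 2, rightmost at 14.
Optimal location = (2 + 14)/2 = 8; maximum distance = (14 − 2)/2 = 6.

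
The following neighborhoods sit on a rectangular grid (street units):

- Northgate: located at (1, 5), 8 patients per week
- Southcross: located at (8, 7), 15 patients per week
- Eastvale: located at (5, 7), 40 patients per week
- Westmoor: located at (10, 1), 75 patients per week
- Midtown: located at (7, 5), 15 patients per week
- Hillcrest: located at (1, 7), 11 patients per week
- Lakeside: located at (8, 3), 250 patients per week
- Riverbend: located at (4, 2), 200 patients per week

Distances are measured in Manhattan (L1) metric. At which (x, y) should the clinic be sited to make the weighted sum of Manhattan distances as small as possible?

(8, 3)

Manhattan distance separates: Σwᵢ(|x−xᵢ|+|y−yᵢ|) = Σwᵢ|x−xᵢ| + Σwᵢ|y−yᵢ|, so x and y are optimised independently as 1-D weighted medians.
Total weight W = 614; half = 307.
x-coordinate, sorted with cumulative weight:
  x=1 (Northgate, w=8) cum 8
  x=1 (Hillcrest, w=11) cum 19
  x=4 (Riverbend, w=200) cum 219
  x=5 (Eastvale, w=40) cum 259
  x=7 (Midtown, w=15) cum 274
  x=8 (Southcross, w=15) cum 289
  x=8 (Lakeside, w=250) cum 539  ← median
  x=10 (Westmoor, w=75) cum 614
⇒ x* = 8
y-coordinate, sorted with cumulative weight:
  y=1 (Westmoor, w=75) cum 75
  y=2 (Riverbend, w=200) cum 275
  y=3 (Lakeside, w=250) cum 525  ← median
  y=5 (Northgate, w=8) cum 533
  y=5 (Midtown, w=15) cum 548
  y=7 (Southcross, w=15) cum 563
  y=7 (Eastvale, w=40) cum 603
  y=7 (Hillcrest, w=11) cum 614
⇒ y* = 3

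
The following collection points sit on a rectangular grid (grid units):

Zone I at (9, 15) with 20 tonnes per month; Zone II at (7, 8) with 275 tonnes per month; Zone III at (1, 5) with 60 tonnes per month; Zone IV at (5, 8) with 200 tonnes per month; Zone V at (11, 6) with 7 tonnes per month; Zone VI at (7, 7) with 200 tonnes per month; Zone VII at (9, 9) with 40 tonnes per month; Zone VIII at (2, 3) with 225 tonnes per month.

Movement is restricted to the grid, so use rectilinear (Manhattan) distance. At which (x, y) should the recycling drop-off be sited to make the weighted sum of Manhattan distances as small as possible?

Manhattan distance separates: Σwᵢ(|x−xᵢ|+|y−yᵢ|) = Σwᵢ|x−xᵢ| + Σwᵢ|y−yᵢ|, so x and y are optimised independently as 1-D weighted medians.
Total weight W = 1027; half = 513.5.
x-coordinate, sorted with cumulative weight:
  x=1 (Zone III, w=60) cum 60
  x=2 (Zone VIII, w=225) cum 285
  x=5 (Zone IV, w=200) cum 485
  x=7 (Zone II, w=275) cum 760  ← median
  x=7 (Zone VI, w=200) cum 960
  x=9 (Zone I, w=20) cum 980
  x=9 (Zone VII, w=40) cum 1020
  x=11 (Zone V, w=7) cum 1027
⇒ x* = 7
y-coordinate, sorted with cumulative weight:
  y=3 (Zone VIII, w=225) cum 225
  y=5 (Zone III, w=60) cum 285
  y=6 (Zone V, w=7) cum 292
  y=7 (Zone VI, w=200) cum 492
  y=8 (Zone II, w=275) cum 767  ← median
  y=8 (Zone IV, w=200) cum 967
  y=9 (Zone VII, w=40) cum 1007
  y=15 (Zone I, w=20) cum 1027
⇒ y* = 8

(7, 8)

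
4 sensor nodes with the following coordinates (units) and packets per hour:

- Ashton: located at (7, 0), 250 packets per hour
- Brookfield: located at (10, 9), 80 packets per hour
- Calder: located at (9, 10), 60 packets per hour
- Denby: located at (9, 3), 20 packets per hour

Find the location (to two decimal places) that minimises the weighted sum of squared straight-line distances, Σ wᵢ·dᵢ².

The minimiser of Σwᵢ‖p−pᵢ‖² is the weighted centroid p* = (Σwᵢpᵢ)/(Σwᵢ).
Σwᵢ = 410.
Σwᵢxᵢ = 250·7 + 80·10 + 60·9 + 20·9 = 3270.
Σwᵢyᵢ = 250·0 + 80·9 + 60·10 + 20·3 = 1380.
x* = 3270/410 = 7.98, y* = 1380/410 = 3.37.

(7.98, 3.37)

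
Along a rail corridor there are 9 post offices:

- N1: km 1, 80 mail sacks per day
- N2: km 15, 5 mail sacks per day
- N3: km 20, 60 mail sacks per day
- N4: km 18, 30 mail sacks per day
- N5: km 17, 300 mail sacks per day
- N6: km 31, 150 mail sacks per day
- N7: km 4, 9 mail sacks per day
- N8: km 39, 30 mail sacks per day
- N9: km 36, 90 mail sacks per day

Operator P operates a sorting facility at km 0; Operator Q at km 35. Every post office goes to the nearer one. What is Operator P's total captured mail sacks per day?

The indifferent point is the midpoint (0+35)/2 = 17.5; post offices left of it (closer to Operator P at 0) go to Operator P, those right go to Operator Q.
  N1 at 1 (w=80) → Operator P
  N7 at 4 (w=9) → Operator P
  N2 at 15 (w=5) → Operator P
  N5 at 17 (w=300) → Operator P
  N4 at 18 (w=30) → Operator Q
  N3 at 20 (w=60) → Operator Q
  N6 at 31 (w=150) → Operator Q
  N9 at 36 (w=90) → Operator Q
  N8 at 39 (w=30) → Operator Q
Operator P captures 394; Operator Q captures 360.

394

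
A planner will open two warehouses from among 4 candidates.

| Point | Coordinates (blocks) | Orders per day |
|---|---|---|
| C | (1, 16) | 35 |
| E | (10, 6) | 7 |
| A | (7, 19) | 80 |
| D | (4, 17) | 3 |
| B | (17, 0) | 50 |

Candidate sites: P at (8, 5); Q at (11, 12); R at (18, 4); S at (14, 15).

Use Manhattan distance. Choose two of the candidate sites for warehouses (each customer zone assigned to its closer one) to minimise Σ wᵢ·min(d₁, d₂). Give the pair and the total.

{Q, R}, total 1705

Evaluate every pair (each demand assigned to the nearer of the two):
  {Q, R}: total = 1705
  {R, S}: total = 1726
  {P, Q}: total = 2127
  {P, S}: total = 2127
  {P, R}: total = 2149
  {Q, S}: total = 2355
Best pair: {Q, R} with total 1705.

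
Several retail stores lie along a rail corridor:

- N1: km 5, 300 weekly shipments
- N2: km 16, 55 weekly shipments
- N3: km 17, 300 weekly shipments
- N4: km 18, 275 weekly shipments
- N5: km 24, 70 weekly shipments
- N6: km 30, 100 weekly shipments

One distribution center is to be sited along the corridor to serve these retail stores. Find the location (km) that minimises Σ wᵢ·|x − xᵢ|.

x = 17

For a sum of weighted absolute distances on a line, the optimum is the weighted median (not the mean). Total weight W = 1100; half-weight = 550.
Sort by position and accumulate weight:
  km 5 (N1, w=300) → cum 300
  km 16 (N2, w=55) → cum 355
  km 17 (N3, w=300) → cum 655  ≥ 550 → median here
  km 18 (N4, w=275) → cum 930
  km 24 (N5, w=70) → cum 1000
  km 30 (N6, w=100) → cum 1100
Optimal location: km 17.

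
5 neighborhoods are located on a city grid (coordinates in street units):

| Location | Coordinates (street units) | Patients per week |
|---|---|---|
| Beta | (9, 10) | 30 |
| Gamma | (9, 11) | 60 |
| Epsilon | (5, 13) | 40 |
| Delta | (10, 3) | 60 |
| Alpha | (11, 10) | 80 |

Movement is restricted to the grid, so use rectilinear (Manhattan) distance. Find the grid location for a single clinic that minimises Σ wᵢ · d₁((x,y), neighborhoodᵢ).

Manhattan distance separates: Σwᵢ(|x−xᵢ|+|y−yᵢ|) = Σwᵢ|x−xᵢ| + Σwᵢ|y−yᵢ|, so x and y are optimised independently as 1-D weighted medians.
Total weight W = 270; half = 135.
x-coordinate, sorted with cumulative weight:
  x=5 (Epsilon, w=40) cum 40
  x=9 (Beta, w=30) cum 70
  x=9 (Gamma, w=60) cum 130
  x=10 (Delta, w=60) cum 190  ← median
  x=11 (Alpha, w=80) cum 270
⇒ x* = 10
y-coordinate, sorted with cumulative weight:
  y=3 (Delta, w=60) cum 60
  y=10 (Beta, w=30) cum 90
  y=10 (Alpha, w=80) cum 170  ← median
  y=11 (Gamma, w=60) cum 230
  y=13 (Epsilon, w=40) cum 270
⇒ y* = 10

(10, 10)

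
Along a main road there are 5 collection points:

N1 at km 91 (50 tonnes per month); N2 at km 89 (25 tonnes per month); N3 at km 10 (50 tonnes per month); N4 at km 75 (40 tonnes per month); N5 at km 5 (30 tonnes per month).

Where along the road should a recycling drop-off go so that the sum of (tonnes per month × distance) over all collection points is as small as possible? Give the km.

For a sum of weighted absolute distances on a line, the optimum is the weighted median (not the mean). Total weight W = 195; half-weight = 97.5.
Sort by position and accumulate weight:
  km 5 (N5, w=30) → cum 30
  km 10 (N3, w=50) → cum 80
  km 75 (N4, w=40) → cum 120  ≥ 97.5 → median here
  km 89 (N2, w=25) → cum 145
  km 91 (N1, w=50) → cum 195
Optimal location: km 75.

x = 75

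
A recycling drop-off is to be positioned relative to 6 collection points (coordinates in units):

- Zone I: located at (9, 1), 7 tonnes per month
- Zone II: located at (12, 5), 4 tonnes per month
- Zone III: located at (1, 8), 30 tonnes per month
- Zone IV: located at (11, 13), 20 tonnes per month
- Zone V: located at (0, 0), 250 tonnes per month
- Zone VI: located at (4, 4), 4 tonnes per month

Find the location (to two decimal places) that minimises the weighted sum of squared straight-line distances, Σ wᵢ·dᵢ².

The minimiser of Σwᵢ‖p−pᵢ‖² is the weighted centroid p* = (Σwᵢpᵢ)/(Σwᵢ).
Σwᵢ = 315.
Σwᵢxᵢ = 7·9 + 4·12 + 30·1 + 20·11 + 250·0 + 4·4 = 377.
Σwᵢyᵢ = 7·1 + 4·5 + 30·8 + 20·13 + 250·0 + 4·4 = 543.
x* = 377/315 = 1.20, y* = 543/315 = 1.72.

(1.20, 1.72)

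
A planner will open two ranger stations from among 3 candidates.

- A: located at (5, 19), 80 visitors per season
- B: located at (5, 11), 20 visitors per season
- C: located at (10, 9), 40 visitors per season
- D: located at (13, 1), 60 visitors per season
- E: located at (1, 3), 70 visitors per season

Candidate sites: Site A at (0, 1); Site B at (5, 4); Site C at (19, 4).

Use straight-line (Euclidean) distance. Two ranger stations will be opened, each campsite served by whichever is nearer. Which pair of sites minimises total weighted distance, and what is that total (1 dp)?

Evaluate every pair (each demand assigned to the nearer of the two):
  {Site A, Site B}: total = 2292.0
  {Site B, Site C}: total = 2314.0
  {Site A, Site C}: total = 2689.0
Best pair: {Site A, Site B} with total 2292.0.

{Site A, Site B}, total 2292.0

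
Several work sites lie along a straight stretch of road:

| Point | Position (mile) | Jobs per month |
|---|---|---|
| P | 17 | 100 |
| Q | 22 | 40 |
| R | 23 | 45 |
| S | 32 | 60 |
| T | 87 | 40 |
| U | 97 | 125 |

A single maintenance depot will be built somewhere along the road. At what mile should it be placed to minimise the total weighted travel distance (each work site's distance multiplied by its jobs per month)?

x = 32

For a sum of weighted absolute distances on a line, the optimum is the weighted median (not the mean). Total weight W = 410; half-weight = 205.
Sort by position and accumulate weight:
  mile 17 (P, w=100) → cum 100
  mile 22 (Q, w=40) → cum 140
  mile 23 (R, w=45) → cum 185
  mile 32 (S, w=60) → cum 245  ≥ 205 → median here
  mile 87 (T, w=40) → cum 285
  mile 97 (U, w=125) → cum 410
Optimal location: mile 32.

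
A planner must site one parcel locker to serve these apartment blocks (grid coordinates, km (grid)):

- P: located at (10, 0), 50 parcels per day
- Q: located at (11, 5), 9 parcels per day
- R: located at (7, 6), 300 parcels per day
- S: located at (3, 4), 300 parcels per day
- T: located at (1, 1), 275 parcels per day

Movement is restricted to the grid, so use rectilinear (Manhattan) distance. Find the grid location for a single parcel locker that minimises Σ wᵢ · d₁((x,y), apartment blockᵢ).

(3, 4)

Manhattan distance separates: Σwᵢ(|x−xᵢ|+|y−yᵢ|) = Σwᵢ|x−xᵢ| + Σwᵢ|y−yᵢ|, so x and y are optimised independently as 1-D weighted medians.
Total weight W = 934; half = 467.
x-coordinate, sorted with cumulative weight:
  x=1 (T, w=275) cum 275
  x=3 (S, w=300) cum 575  ← median
  x=7 (R, w=300) cum 875
  x=10 (P, w=50) cum 925
  x=11 (Q, w=9) cum 934
⇒ x* = 3
y-coordinate, sorted with cumulative weight:
  y=0 (P, w=50) cum 50
  y=1 (T, w=275) cum 325
  y=4 (S, w=300) cum 625  ← median
  y=5 (Q, w=9) cum 634
  y=6 (R, w=300) cum 934
⇒ y* = 4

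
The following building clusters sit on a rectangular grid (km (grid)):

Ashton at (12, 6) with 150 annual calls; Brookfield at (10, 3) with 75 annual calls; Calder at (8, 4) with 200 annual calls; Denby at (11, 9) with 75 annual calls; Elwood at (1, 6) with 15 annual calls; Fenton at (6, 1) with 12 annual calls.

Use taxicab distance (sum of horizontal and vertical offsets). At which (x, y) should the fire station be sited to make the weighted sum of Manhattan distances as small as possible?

(10, 4)

Manhattan distance separates: Σwᵢ(|x−xᵢ|+|y−yᵢ|) = Σwᵢ|x−xᵢ| + Σwᵢ|y−yᵢ|, so x and y are optimised independently as 1-D weighted medians.
Total weight W = 527; half = 263.5.
x-coordinate, sorted with cumulative weight:
  x=1 (Elwood, w=15) cum 15
  x=6 (Fenton, w=12) cum 27
  x=8 (Calder, w=200) cum 227
  x=10 (Brookfield, w=75) cum 302  ← median
  x=11 (Denby, w=75) cum 377
  x=12 (Ashton, w=150) cum 527
⇒ x* = 10
y-coordinate, sorted with cumulative weight:
  y=1 (Fenton, w=12) cum 12
  y=3 (Brookfield, w=75) cum 87
  y=4 (Calder, w=200) cum 287  ← median
  y=6 (Ashton, w=150) cum 437
  y=6 (Elwood, w=15) cum 452
  y=9 (Denby, w=75) cum 527
⇒ y* = 4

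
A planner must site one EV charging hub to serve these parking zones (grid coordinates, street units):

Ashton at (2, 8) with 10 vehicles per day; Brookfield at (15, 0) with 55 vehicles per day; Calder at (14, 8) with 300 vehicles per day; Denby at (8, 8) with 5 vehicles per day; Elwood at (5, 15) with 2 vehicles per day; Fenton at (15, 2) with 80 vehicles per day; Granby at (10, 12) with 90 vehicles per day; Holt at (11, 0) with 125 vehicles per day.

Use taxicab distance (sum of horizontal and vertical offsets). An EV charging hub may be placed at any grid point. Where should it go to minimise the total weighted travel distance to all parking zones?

(14, 8)

Manhattan distance separates: Σwᵢ(|x−xᵢ|+|y−yᵢ|) = Σwᵢ|x−xᵢ| + Σwᵢ|y−yᵢ|, so x and y are optimised independently as 1-D weighted medians.
Total weight W = 667; half = 333.5.
x-coordinate, sorted with cumulative weight:
  x=2 (Ashton, w=10) cum 10
  x=5 (Elwood, w=2) cum 12
  x=8 (Denby, w=5) cum 17
  x=10 (Granby, w=90) cum 107
  x=11 (Holt, w=125) cum 232
  x=14 (Calder, w=300) cum 532  ← median
  x=15 (Brookfield, w=55) cum 587
  x=15 (Fenton, w=80) cum 667
⇒ x* = 14
y-coordinate, sorted with cumulative weight:
  y=0 (Brookfield, w=55) cum 55
  y=0 (Holt, w=125) cum 180
  y=2 (Fenton, w=80) cum 260
  y=8 (Ashton, w=10) cum 270
  y=8 (Calder, w=300) cum 570  ← median
  y=8 (Denby, w=5) cum 575
  y=12 (Granby, w=90) cum 665
  y=15 (Elwood, w=2) cum 667
⇒ y* = 8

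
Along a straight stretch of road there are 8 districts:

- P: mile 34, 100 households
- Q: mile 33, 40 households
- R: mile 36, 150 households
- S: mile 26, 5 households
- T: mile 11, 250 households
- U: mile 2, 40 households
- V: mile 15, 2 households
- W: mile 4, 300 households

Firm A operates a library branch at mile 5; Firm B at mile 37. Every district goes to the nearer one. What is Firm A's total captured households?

592

The indifferent point is the midpoint (5+37)/2 = 21; districts left of it (closer to Firm A at 5) go to Firm A, those right go to Firm B.
  U at 2 (w=40) → Firm A
  W at 4 (w=300) → Firm A
  T at 11 (w=250) → Firm A
  V at 15 (w=2) → Firm A
  S at 26 (w=5) → Firm B
  Q at 33 (w=40) → Firm B
  P at 34 (w=100) → Firm B
  R at 36 (w=150) → Firm B
Firm A captures 592; Firm B captures 295.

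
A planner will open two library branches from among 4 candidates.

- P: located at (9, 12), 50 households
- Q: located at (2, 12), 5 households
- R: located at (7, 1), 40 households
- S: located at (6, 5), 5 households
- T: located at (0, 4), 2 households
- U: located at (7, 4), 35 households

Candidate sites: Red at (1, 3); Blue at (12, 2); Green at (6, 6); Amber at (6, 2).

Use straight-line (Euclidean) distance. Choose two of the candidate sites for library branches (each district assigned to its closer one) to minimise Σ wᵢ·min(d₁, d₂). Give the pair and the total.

{Green, Amber}, total 523.9

Evaluate every pair (each demand assigned to the nearer of the two):
  {Green, Amber}: total = 523.9
  {Red, Green}: total = 661.5
  {Blue, Green}: total = 671.3
  {Red, Amber}: total = 720.0
  {Blue, Amber}: total = 738.3
  {Red, Blue}: total = 989.5
Best pair: {Green, Amber} with total 523.9.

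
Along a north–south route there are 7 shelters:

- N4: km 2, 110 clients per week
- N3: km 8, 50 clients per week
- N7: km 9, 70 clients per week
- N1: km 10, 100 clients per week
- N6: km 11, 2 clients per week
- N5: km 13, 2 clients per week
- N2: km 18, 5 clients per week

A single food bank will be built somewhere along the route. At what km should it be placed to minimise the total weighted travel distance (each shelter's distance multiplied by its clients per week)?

For a sum of weighted absolute distances on a line, the optimum is the weighted median (not the mean). Total weight W = 339; half-weight = 169.5.
Sort by position and accumulate weight:
  km 2 (N4, w=110) → cum 110
  km 8 (N3, w=50) → cum 160
  km 9 (N7, w=70) → cum 230  ≥ 169.5 → median here
  km 10 (N1, w=100) → cum 330
  km 11 (N6, w=2) → cum 332
  km 13 (N5, w=2) → cum 334
  km 18 (N2, w=5) → cum 339
Optimal location: km 9.

x = 9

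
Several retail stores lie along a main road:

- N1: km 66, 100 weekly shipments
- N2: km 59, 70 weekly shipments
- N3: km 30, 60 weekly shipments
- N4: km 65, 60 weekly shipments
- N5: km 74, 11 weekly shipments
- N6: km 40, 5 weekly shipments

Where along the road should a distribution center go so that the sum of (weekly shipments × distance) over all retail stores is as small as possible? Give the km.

x = 65

For a sum of weighted absolute distances on a line, the optimum is the weighted median (not the mean). Total weight W = 306; half-weight = 153.
Sort by position and accumulate weight:
  km 30 (N3, w=60) → cum 60
  km 40 (N6, w=5) → cum 65
  km 59 (N2, w=70) → cum 135
  km 65 (N4, w=60) → cum 195  ≥ 153 → median here
  km 66 (N1, w=100) → cum 295
  km 74 (N5, w=11) → cum 306
Optimal location: km 65.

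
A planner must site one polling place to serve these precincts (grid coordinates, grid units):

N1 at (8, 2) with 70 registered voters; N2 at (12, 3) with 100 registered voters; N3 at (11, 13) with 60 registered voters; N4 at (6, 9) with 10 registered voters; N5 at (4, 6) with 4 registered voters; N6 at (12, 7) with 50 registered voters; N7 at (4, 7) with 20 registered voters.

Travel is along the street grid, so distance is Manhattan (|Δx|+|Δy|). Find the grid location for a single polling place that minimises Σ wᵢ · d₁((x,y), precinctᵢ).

(11, 3)

Manhattan distance separates: Σwᵢ(|x−xᵢ|+|y−yᵢ|) = Σwᵢ|x−xᵢ| + Σwᵢ|y−yᵢ|, so x and y are optimised independently as 1-D weighted medians.
Total weight W = 314; half = 157.
x-coordinate, sorted with cumulative weight:
  x=4 (N5, w=4) cum 4
  x=4 (N7, w=20) cum 24
  x=6 (N4, w=10) cum 34
  x=8 (N1, w=70) cum 104
  x=11 (N3, w=60) cum 164  ← median
  x=12 (N2, w=100) cum 264
  x=12 (N6, w=50) cum 314
⇒ x* = 11
y-coordinate, sorted with cumulative weight:
  y=2 (N1, w=70) cum 70
  y=3 (N2, w=100) cum 170  ← median
  y=6 (N5, w=4) cum 174
  y=7 (N6, w=50) cum 224
  y=7 (N7, w=20) cum 244
  y=9 (N4, w=10) cum 254
  y=13 (N3, w=60) cum 314
⇒ y* = 3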